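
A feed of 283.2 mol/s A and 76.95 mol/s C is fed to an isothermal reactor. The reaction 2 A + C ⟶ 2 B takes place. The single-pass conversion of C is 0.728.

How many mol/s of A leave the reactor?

171 mol/s

C reacted = 0.728 × 76.95 = 56.02 mol/s; ν_C = −1, so ξ = 56.02/1 = 56.02 mol/s.
Outlet amounts (n = n₀ + ν ξ):
  A: 283.2 − 2(56.02) = 171.2
  C: 76.95 − 1(56.02) = 20.93
  B: 0 + 2(56.02) = 112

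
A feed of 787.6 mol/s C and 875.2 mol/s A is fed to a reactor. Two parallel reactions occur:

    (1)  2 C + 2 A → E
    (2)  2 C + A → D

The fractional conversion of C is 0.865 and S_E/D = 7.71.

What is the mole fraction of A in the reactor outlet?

Conversion of C: C consumed = 0.865 × 787.6 = 681.3 mol/s = 2ξ₁ + 2ξ₂.
Selectivity: 1ξ₁ / (1ξ₂) = 7.71 → ξ₁ = 7.71 ξ₂.
Substitute: (2·7.71 + 2) ξ₂ = 681.3 → ξ₂ = 39.11 mol/s, ξ₁ = 301.5 mol/s.
Outlet amounts (n = n₀ + Σ ν·ξ):
  C: 787.6 − 2(301.5) − 2(39.11) = 106.3
  A: 875.2 − 2(301.5) − 1(39.11) = 233
  E: 0 + 1(301.5) = 301.5
  D: 0 + 1(39.11) = 39.11
Total out = 680 mol/s; y_A = 233 / 680 = 0.3427.

0.343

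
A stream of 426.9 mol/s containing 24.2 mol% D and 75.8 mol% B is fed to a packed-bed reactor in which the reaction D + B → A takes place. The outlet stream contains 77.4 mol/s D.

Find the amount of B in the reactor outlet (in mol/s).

298 mol/s

For D: n = n₀ − 1ξ → 77.4 = 103.3 − 1ξ, giving ξ = 25.91 mol/s.
Outlet amounts (n = n₀ + ν ξ):
  D: 103.3 − 1(25.91) = 77.4
  B: 323.6 − 1(25.91) = 297.7
  A: 0 + 1(25.91) = 25.91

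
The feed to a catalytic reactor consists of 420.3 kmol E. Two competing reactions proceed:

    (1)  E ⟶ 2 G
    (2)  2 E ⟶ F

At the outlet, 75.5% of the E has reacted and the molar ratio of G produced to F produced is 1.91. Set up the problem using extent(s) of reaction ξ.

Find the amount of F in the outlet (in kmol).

Conversion of E: E consumed = 0.755 × 420.3 = 317.3 kmol = 1ξ₁ + 2ξ₂.
Selectivity: 2ξ₁ / (1ξ₂) = 1.91 → ξ₁ = 0.955 ξ₂.
Substitute: (1·0.955 + 2) ξ₂ = 317.3 → ξ₂ = 107.4 kmol, ξ₁ = 102.6 kmol.
Outlet amounts (n = n₀ + Σ ν·ξ):
  E: 420.3 − 1(102.6) − 2(107.4) = 103
  G: 0 + 2(102.6) = 205.1
  F: 0 + 1(107.4) = 107.4

107 kmol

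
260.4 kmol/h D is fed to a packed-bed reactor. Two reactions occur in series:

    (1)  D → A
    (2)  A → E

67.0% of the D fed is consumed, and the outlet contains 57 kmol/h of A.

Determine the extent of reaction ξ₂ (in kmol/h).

ξ₂ = 117 kmol/h

Conversion of D: D consumed = 1ξ₁ = 0.67 × 260.4 → ξ₁ = 174.5 kmol/h.
A balance: n_A = 0 + 1ξ₁ − 1ξ₂ = 57 → ξ₂ = (1·174.5 − 57)/1 = 117.5 kmol/h.
Outlet amounts (n = n₀ + Σ ν·ξ):
  D: 260.4 − 1(174.5) = 85.93
  A: 0 + 1(174.5) − 1(117.5) = 57
  E: 0 + 1(117.5) = 117.5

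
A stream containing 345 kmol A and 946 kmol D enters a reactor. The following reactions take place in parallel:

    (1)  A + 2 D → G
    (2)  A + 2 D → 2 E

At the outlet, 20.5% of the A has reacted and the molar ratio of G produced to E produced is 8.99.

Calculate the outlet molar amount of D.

805 kmol

Conversion of A: A consumed = 0.205 × 345 = 70.72 kmol = 1ξ₁ + 1ξ₂.
Selectivity: 1ξ₁ / (2ξ₂) = 8.99 → ξ₁ = 17.98 ξ₂.
Substitute: (1·17.98 + 1) ξ₂ = 70.72 → ξ₂ = 3.726 kmol, ξ₁ = 67 kmol.
Outlet amounts (n = n₀ + Σ ν·ξ):
  A: 345 − 1(67) − 1(3.726) = 274.3
  D: 946 − 2(67) − 2(3.726) = 804.5
  G: 0 + 1(67) = 67
  E: 0 + 2(3.726) = 7.453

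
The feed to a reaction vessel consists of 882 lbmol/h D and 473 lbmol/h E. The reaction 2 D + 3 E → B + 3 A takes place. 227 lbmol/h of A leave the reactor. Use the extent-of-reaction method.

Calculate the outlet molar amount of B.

For A: n = n₀ + 3ξ → 227 = 0 + 3ξ, giving ξ = 75.67 lbmol/h.
Outlet amounts (n = n₀ + ν ξ):
  D: 882 − 2(75.67) = 730.7
  E: 473 − 3(75.67) = 246
  B: 0 + 1(75.67) = 75.67
  A: 0 + 3(75.67) = 227

75.7 lbmol/h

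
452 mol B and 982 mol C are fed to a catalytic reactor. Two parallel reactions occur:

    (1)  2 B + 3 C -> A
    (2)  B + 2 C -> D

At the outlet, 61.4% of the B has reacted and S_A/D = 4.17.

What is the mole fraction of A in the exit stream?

Conversion of B: B consumed = 0.614 × 452 = 277.5 mol = 2ξ₁ + 1ξ₂.
Selectivity: 1ξ₁ / (1ξ₂) = 4.17 → ξ₁ = 4.17 ξ₂.
Substitute: (2·4.17 + 1) ξ₂ = 277.5 → ξ₂ = 29.71 mol, ξ₁ = 123.9 mol.
Outlet amounts (n = n₀ + Σ ν·ξ):
  B: 452 − 2(123.9) − 1(29.71) = 174.5
  C: 982 − 3(123.9) − 2(29.71) = 550.9
  A: 0 + 1(123.9) = 123.9
  D: 0 + 1(29.71) = 29.71
Total out = 878.9 mol; y_A = 123.9 / 878.9 = 0.141.

0.141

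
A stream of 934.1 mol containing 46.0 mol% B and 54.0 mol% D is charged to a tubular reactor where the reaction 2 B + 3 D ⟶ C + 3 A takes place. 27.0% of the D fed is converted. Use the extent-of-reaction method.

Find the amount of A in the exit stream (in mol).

D reacted = 0.27 × 504.4 = 136.2 mol; ν_D = −3, so ξ = 136.2/3 = 45.4 mol.
Outlet amounts (n = n₀ + ν ξ):
  B: 429.7 − 2(45.4) = 338.9
  D: 504.4 − 3(45.4) = 368.2
  C: 0 + 1(45.4) = 45.4
  A: 0 + 3(45.4) = 136.2

136 mol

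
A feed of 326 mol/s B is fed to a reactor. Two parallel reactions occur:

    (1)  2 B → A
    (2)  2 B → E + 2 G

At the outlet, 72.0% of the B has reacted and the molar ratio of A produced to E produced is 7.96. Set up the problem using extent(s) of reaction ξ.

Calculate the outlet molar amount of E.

13.1 mol/s

Conversion of B: B consumed = 0.72 × 326 = 234.7 mol/s = 2ξ₁ + 2ξ₂.
Selectivity: 1ξ₁ / (1ξ₂) = 7.96 → ξ₁ = 7.96 ξ₂.
Substitute: (2·7.96 + 2) ξ₂ = 234.7 → ξ₂ = 13.1 mol/s, ξ₁ = 104.3 mol/s.
Outlet amounts (n = n₀ + Σ ν·ξ):
  B: 326 − 2(104.3) − 2(13.1) = 91.28
  A: 0 + 1(104.3) = 104.3
  E: 0 + 1(13.1) = 13.1
  G: 0 + 2(13.1) = 26.2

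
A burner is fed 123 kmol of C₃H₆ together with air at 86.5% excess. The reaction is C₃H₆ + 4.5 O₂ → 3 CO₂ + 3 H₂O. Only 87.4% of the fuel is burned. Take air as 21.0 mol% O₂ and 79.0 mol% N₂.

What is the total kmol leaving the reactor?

5090 kmol

Stoichiometric O₂ = 4.5 × 123 = 553.5 kmol; O₂ fed = 553.5 × 1.865 = 1032 kmol.
N₂ fed = 1032 × 79/21 = 3883 kmol.
Fuel reacted = 0.874 × 123 → ξ = 107.5 kmol.
Outlet (n = n₀ + ν ξ):
  C₃H₆: 123 − 1(107.5) = 15.5
  O₂: 1032 − 4.5(107.5) = 548.5
  N₂: 3883 (inert)
  CO₂: 0 + 3(107.5) = 322.5
  H₂O: 0 + 3(107.5) = 322.5
Total out = 15.5 + 548.5 + 3883 + 322.5 + 322.5 = 5092 kmol.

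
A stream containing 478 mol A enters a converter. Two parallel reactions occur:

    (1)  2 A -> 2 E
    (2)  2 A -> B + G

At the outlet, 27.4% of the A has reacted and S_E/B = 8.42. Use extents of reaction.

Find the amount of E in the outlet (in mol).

Conversion of A: A consumed = 0.274 × 478 = 131 mol = 2ξ₁ + 2ξ₂.
Selectivity: 2ξ₁ / (1ξ₂) = 8.42 → ξ₁ = 4.21 ξ₂.
Substitute: (2·4.21 + 2) ξ₂ = 131 → ξ₂ = 12.57 mol, ξ₁ = 52.92 mol.
Outlet amounts (n = n₀ + Σ ν·ξ):
  A: 478 − 2(52.92) − 2(12.57) = 347
  E: 0 + 2(52.92) = 105.8
  B: 0 + 1(12.57) = 12.57
  G: 0 + 1(12.57) = 12.57

106 mol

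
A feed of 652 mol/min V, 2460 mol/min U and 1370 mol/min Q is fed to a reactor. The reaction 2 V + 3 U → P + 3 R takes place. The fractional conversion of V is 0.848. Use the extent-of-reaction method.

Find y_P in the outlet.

0.0657

V reacted = 0.848 × 652 = 552.9 mol/min; ν_V = −2, so ξ = 552.9/2 = 276.4 mol/min.
Outlet amounts (n = n₀ + ν ξ):
  V: 652 − 2(276.4) = 99.1
  U: 2460 − 3(276.4) = 1631
  P: 0 + 1(276.4) = 276.4
  R: 0 + 3(276.4) = 829.3
  Q: 1370 (inert)
Total out = 4206 mol/min; y_P = 276.4 / 4206 = 0.06573.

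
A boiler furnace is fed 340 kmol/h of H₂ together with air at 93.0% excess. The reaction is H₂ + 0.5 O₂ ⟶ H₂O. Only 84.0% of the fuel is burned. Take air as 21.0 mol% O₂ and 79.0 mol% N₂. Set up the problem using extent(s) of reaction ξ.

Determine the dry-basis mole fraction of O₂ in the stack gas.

Stoichiometric O₂ = 0.5 × 340 = 170 kmol/h; O₂ fed = 170 × 1.930 = 328.1 kmol/h.
N₂ fed = 328.1 × 79/21 = 1234 kmol/h.
Fuel reacted = 0.84 × 340 → ξ = 285.6 kmol/h.
Outlet (n = n₀ + ν ξ):
  H₂: 340 − 1(285.6) = 54.4
  O₂: 328.1 − 0.5(285.6) = 185.3
  N₂: 1234 (inert)
  H₂O: 0 + 1(285.6) = 285.6
Dry total = 1474 kmol/h; y_O₂ (dry) = 185.3 / 1474 = 0.1257.

0.126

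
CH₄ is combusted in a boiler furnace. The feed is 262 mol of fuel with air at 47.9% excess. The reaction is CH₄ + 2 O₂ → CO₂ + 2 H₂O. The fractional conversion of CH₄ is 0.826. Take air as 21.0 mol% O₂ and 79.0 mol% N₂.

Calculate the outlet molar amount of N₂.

2920 mol

Stoichiometric O₂ = 2 × 262 = 524 mol; O₂ fed = 524 × 1.479 = 775 mol.
N₂ fed = 775 × 79/21 = 2915 mol.
Fuel reacted = 0.826 × 262 → ξ = 216.4 mol.
Outlet (n = n₀ + ν ξ):
  CH₄: 262 − 1(216.4) = 45.59
  O₂: 775 − 2(216.4) = 342.2
  N₂: 2915 (inert)
  CO₂: 0 + 1(216.4) = 216.4
  H₂O: 0 + 2(216.4) = 432.8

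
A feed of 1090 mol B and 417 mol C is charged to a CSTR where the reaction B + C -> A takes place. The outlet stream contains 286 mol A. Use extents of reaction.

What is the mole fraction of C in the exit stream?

0.107

For A: n = n₀ + 1ξ → 286 = 0 + 1ξ, giving ξ = 286 mol.
Outlet amounts (n = n₀ + ν ξ):
  B: 1090 − 1(286) = 804
  C: 417 − 1(286) = 131
  A: 0 + 1(286) = 286
Total out = 1221 mol; y_C = 131 / 1221 = 0.1073.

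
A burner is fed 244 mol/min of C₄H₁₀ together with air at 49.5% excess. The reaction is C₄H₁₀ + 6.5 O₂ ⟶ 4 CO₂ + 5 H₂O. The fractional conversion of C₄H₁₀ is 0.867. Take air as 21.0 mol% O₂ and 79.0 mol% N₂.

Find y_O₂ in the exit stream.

Stoichiometric O₂ = 6.5 × 244 = 1586 mol/min; O₂ fed = 1586 × 1.495 = 2371 mol/min.
N₂ fed = 2371 × 79/21 = 8920 mol/min.
Fuel reacted = 0.867 × 244 → ξ = 211.5 mol/min.
Outlet (n = n₀ + ν ξ):
  C₄H₁₀: 244 − 1(211.5) = 32.45
  O₂: 2371 − 6.5(211.5) = 996
  N₂: 8920 (inert)
  CO₂: 0 + 4(211.5) = 846.2
  H₂O: 0 + 5(211.5) = 1058
Total out = 11850 mol/min; y_O₂ = 996 / 11850 = 0.08404.

0.084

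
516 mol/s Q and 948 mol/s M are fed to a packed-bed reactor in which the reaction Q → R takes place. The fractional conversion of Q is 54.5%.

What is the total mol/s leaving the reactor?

Q reacted = 0.545 × 516 = 281.2 mol/s; ν_Q = −1, so ξ = 281.2/1 = 281.2 mol/s.
Outlet amounts (n = n₀ + ν ξ):
  Q: 516 − 1(281.2) = 234.8
  R: 0 + 1(281.2) = 281.2
  M: 948 (inert)
Total out = 234.8 + 281.2 + 948 = 1464 mol/s.

1460 mol/s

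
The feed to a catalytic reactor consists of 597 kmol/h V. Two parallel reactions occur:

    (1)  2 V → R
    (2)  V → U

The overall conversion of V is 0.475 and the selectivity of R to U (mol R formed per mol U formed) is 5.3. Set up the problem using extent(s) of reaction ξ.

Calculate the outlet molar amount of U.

Conversion of V: V consumed = 0.475 × 597 = 283.6 kmol/h = 2ξ₁ + 1ξ₂.
Selectivity: 1ξ₁ / (1ξ₂) = 5.3 → ξ₁ = 5.3 ξ₂.
Substitute: (2·5.3 + 1) ξ₂ = 283.6 → ξ₂ = 24.45 kmol/h, ξ₁ = 129.6 kmol/h.
Outlet amounts (n = n₀ + Σ ν·ξ):
  V: 597 − 2(129.6) − 1(24.45) = 313.4
  R: 0 + 1(129.6) = 129.6
  U: 0 + 1(24.45) = 24.45

24.4 kmol/h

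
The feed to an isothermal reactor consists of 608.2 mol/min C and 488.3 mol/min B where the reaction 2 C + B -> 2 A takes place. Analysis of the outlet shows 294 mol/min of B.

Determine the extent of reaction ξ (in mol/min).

ξ = 194 mol/min

For B: n = n₀ − 1ξ → 294 = 488.3 − 1ξ, giving ξ = 194.3 mol/min.
Outlet amounts (n = n₀ + ν ξ):
  C: 608.2 − 2(194.3) = 219.6
  B: 488.3 − 1(194.3) = 294
  A: 0 + 2(194.3) = 388.6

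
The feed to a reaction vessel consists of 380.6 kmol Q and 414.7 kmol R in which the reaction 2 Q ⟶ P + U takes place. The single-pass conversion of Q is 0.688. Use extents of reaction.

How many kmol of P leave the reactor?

Q reacted = 0.688 × 380.6 = 261.9 kmol; ν_Q = −2, so ξ = 261.9/2 = 130.9 kmol.
Outlet amounts (n = n₀ + ν ξ):
  Q: 380.6 − 2(130.9) = 118.7
  P: 0 + 1(130.9) = 130.9
  U: 0 + 1(130.9) = 130.9
  R: 414.7 (inert)

131 kmol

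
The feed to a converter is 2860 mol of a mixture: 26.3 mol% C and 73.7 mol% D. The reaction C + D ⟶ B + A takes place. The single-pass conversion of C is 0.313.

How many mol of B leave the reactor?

C reacted = 0.313 × 752.2 = 235.4 mol; ν_C = −1, so ξ = 235.4/1 = 235.4 mol.
Outlet amounts (n = n₀ + ν ξ):
  C: 752.2 − 1(235.4) = 516.7
  D: 2108 − 1(235.4) = 1872
  B: 0 + 1(235.4) = 235.4
  A: 0 + 1(235.4) = 235.4

235 mol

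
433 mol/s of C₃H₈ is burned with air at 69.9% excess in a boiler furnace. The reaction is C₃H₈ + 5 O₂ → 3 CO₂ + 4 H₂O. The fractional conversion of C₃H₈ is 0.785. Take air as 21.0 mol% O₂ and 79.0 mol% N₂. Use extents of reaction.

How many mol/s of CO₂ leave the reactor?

Stoichiometric O₂ = 5 × 433 = 2165 mol/s; O₂ fed = 2165 × 1.699 = 3678 mol/s.
N₂ fed = 3678 × 79/21 = 13840 mol/s.
Fuel reacted = 0.785 × 433 → ξ = 339.9 mol/s.
Outlet (n = n₀ + ν ξ):
  C₃H₈: 433 − 1(339.9) = 93.09
  O₂: 3678 − 5(339.9) = 1979
  N₂: 13840 (inert)
  CO₂: 0 + 3(339.9) = 1020
  H₂O: 0 + 4(339.9) = 1360

1020 mol/s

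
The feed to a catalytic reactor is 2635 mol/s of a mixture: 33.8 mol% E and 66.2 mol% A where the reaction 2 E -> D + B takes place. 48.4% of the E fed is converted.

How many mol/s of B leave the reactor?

216 mol/s

E reacted = 0.484 × 890.6 = 431.1 mol/s; ν_E = −2, so ξ = 431.1/2 = 215.5 mol/s.
Outlet amounts (n = n₀ + ν ξ):
  E: 890.6 − 2(215.5) = 459.6
  D: 0 + 1(215.5) = 215.5
  B: 0 + 1(215.5) = 215.5
  A: 1744 (inert)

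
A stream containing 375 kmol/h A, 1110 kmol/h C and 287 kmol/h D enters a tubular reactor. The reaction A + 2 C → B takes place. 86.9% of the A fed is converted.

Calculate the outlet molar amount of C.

A reacted = 0.869 × 375 = 325.9 kmol/h; ν_A = −1, so ξ = 325.9/1 = 325.9 kmol/h.
Outlet amounts (n = n₀ + ν ξ):
  A: 375 − 1(325.9) = 49.12
  C: 1110 − 2(325.9) = 458.2
  B: 0 + 1(325.9) = 325.9
  D: 287 (inert)

458 kmol/h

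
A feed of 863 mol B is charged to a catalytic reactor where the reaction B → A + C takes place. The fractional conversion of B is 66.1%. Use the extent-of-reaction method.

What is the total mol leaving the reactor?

B reacted = 0.661 × 863 = 570.4 mol; ν_B = −1, so ξ = 570.4/1 = 570.4 mol.
Outlet amounts (n = n₀ + ν ξ):
  B: 863 − 1(570.4) = 292.6
  A: 0 + 1(570.4) = 570.4
  C: 0 + 1(570.4) = 570.4
Total out = 292.6 + 570.4 + 570.4 = 1433 mol.

1430 mol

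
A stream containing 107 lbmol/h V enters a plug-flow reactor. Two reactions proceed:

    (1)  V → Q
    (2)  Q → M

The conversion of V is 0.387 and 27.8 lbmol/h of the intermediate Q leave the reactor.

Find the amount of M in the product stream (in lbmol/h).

Conversion of V: V consumed = 1ξ₁ = 0.387 × 107 → ξ₁ = 41.41 lbmol/h.
Q balance: n_Q = 0 + 1ξ₁ − 1ξ₂ = 27.8 → ξ₂ = (1·41.41 − 27.8)/1 = 13.61 lbmol/h.
Outlet amounts (n = n₀ + Σ ν·ξ):
  V: 107 − 1(41.41) = 65.59
  Q: 0 + 1(41.41) − 1(13.61) = 27.8
  M: 0 + 1(13.61) = 13.61

13.6 lbmol/h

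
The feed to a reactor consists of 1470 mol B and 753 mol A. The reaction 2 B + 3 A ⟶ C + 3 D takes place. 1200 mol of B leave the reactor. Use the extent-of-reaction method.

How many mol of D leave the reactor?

For B: n = n₀ − 2ξ → 1200 = 1470 − 2ξ, giving ξ = 135 mol.
Outlet amounts (n = n₀ + ν ξ):
  B: 1470 − 2(135) = 1200
  A: 753 − 3(135) = 348
  C: 0 + 1(135) = 135
  D: 0 + 3(135) = 405

405 mol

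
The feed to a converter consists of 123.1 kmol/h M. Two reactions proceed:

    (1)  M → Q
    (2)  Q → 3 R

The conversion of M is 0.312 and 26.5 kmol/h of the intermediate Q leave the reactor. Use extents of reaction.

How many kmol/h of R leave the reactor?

35.7 kmol/h

Conversion of M: M consumed = 1ξ₁ = 0.312 × 123.1 → ξ₁ = 38.41 kmol/h.
Q balance: n_Q = 0 + 1ξ₁ − 1ξ₂ = 26.5 → ξ₂ = (1·38.41 − 26.5)/1 = 11.91 kmol/h.
Outlet amounts (n = n₀ + Σ ν·ξ):
  M: 123.1 − 1(38.41) = 84.69
  Q: 0 + 1(38.41) − 1(11.91) = 26.5
  R: 0 + 3(11.91) = 35.72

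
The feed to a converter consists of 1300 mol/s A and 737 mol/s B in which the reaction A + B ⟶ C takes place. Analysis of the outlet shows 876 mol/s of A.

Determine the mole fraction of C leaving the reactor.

0.263

For A: n = n₀ − 1ξ → 876 = 1300 − 1ξ, giving ξ = 424 mol/s.
Outlet amounts (n = n₀ + ν ξ):
  A: 1300 − 1(424) = 876
  B: 737 − 1(424) = 313
  C: 0 + 1(424) = 424
Total out = 1613 mol/s; y_C = 424 / 1613 = 0.2629.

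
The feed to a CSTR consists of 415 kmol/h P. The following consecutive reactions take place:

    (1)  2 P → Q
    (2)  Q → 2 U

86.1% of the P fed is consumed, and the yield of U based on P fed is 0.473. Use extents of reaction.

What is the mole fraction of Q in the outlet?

Conversion of P: P consumed = 2ξ₁ = 0.861 × 415 → ξ₁ = 178.7 kmol/h.
Yield of U: 2ξ₂ / 415 = 0.473 → ξ₂ = 98.15 kmol/h.
Outlet amounts (n = n₀ + Σ ν·ξ):
  P: 415 − 2(178.7) = 57.69
  Q: 0 + 1(178.7) − 1(98.15) = 80.51
  U: 0 + 2(98.15) = 196.3
Total out = 334.5 kmol/h; y_Q = 80.51 / 334.5 = 0.2407.

0.241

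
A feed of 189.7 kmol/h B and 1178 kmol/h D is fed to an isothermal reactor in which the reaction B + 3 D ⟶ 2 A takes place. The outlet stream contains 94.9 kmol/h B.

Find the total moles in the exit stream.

1180 kmol/h

For B: n = n₀ − 1ξ → 94.9 = 189.7 − 1ξ, giving ξ = 94.8 kmol/h.
Outlet amounts (n = n₀ + ν ξ):
  B: 189.7 − 1(94.8) = 94.9
  D: 1178 − 3(94.8) = 893.6
  A: 0 + 2(94.8) = 189.6
Total out = 94.9 + 893.6 + 189.6 = 1178 kmol/h.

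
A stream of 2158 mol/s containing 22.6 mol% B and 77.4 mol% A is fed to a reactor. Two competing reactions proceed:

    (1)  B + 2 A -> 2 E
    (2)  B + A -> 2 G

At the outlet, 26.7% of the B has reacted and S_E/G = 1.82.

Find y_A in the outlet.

0.702

Conversion of B: B consumed = 0.267 × 487.7 = 130.2 mol/s = 1ξ₁ + 1ξ₂.
Selectivity: 2ξ₁ / (2ξ₂) = 1.82 → ξ₁ = 1.82 ξ₂.
Substitute: (1·1.82 + 1) ξ₂ = 130.2 → ξ₂ = 46.18 mol/s, ξ₁ = 84.04 mol/s.
Outlet amounts (n = n₀ + Σ ν·ξ):
  B: 487.7 − 1(84.04) − 1(46.18) = 357.5
  A: 1670 − 2(84.04) − 1(46.18) = 1456
  E: 0 + 2(84.04) = 168.1
  G: 0 + 2(46.18) = 92.35
Total out = 2074 mol/s; y_A = 1456 / 2074 = 0.7021.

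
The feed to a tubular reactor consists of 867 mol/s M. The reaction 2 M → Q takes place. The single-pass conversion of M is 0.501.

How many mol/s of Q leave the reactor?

M reacted = 0.501 × 867 = 434.4 mol/s; ν_M = −2, so ξ = 434.4/2 = 217.2 mol/s.
Outlet amounts (n = n₀ + ν ξ):
  M: 867 − 2(217.2) = 432.6
  Q: 0 + 1(217.2) = 217.2

217 mol/s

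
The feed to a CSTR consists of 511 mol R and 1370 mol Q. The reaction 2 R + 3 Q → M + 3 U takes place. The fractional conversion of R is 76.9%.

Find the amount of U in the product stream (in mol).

589 mol

R reacted = 0.769 × 511 = 393 mol; ν_R = −2, so ξ = 393/2 = 196.5 mol.
Outlet amounts (n = n₀ + ν ξ):
  R: 511 − 2(196.5) = 118
  Q: 1370 − 3(196.5) = 780.6
  M: 0 + 1(196.5) = 196.5
  U: 0 + 3(196.5) = 589.4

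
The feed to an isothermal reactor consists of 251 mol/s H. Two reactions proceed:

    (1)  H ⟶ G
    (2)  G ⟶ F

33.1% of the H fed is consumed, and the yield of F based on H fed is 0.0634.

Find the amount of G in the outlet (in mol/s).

67.2 mol/s

Conversion of H: H consumed = 1ξ₁ = 0.331 × 251 → ξ₁ = 83.08 mol/s.
Yield of F: 1ξ₂ / 251 = 0.0634 → ξ₂ = 15.91 mol/s.
Outlet amounts (n = n₀ + Σ ν·ξ):
  H: 251 − 1(83.08) = 167.9
  G: 0 + 1(83.08) − 1(15.91) = 67.17
  F: 0 + 1(15.91) = 15.91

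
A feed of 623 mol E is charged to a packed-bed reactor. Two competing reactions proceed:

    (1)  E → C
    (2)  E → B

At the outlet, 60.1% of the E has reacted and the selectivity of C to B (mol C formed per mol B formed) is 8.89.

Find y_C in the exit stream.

0.54

Conversion of E: E consumed = 0.601 × 623 = 374.4 mol = 1ξ₁ + 1ξ₂.
Selectivity: 1ξ₁ / (1ξ₂) = 8.89 → ξ₁ = 8.89 ξ₂.
Substitute: (1·8.89 + 1) ξ₂ = 374.4 → ξ₂ = 37.86 mol, ξ₁ = 336.6 mol.
Outlet amounts (n = n₀ + Σ ν·ξ):
  E: 623 − 1(336.6) − 1(37.86) = 248.6
  C: 0 + 1(336.6) = 336.6
  B: 0 + 1(37.86) = 37.86
Total out = 623 mol; y_C = 336.6 / 623 = 0.5402.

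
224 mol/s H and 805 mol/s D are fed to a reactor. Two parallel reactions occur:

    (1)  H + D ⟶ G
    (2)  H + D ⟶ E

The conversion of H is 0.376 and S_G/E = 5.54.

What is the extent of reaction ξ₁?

ξ₁ = 71.3 mol/s

Conversion of H: H consumed = 0.376 × 224 = 84.22 mol/s = 1ξ₁ + 1ξ₂.
Selectivity: 1ξ₁ / (1ξ₂) = 5.54 → ξ₁ = 5.54 ξ₂.
Substitute: (1·5.54 + 1) ξ₂ = 84.22 → ξ₂ = 12.88 mol/s, ξ₁ = 71.35 mol/s.
Outlet amounts (n = n₀ + Σ ν·ξ):
  H: 224 − 1(71.35) − 1(12.88) = 139.8
  D: 805 − 1(71.35) − 1(12.88) = 720.8
  G: 0 + 1(71.35) = 71.35
  E: 0 + 1(12.88) = 12.88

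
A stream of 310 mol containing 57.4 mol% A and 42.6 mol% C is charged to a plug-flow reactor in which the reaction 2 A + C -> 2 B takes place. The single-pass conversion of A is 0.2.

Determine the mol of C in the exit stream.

114 mol

A reacted = 0.2 × 177.9 = 35.59 mol; ν_A = −2, so ξ = 35.59/2 = 17.79 mol.
Outlet amounts (n = n₀ + ν ξ):
  A: 177.9 − 2(17.79) = 142.4
  C: 132.1 − 1(17.79) = 114.3
  B: 0 + 2(17.79) = 35.59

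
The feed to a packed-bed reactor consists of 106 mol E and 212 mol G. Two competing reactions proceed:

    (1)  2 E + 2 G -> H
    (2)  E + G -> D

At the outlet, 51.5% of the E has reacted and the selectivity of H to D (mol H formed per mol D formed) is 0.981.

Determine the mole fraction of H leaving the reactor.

0.0737

Conversion of E: E consumed = 0.515 × 106 = 54.59 mol = 2ξ₁ + 1ξ₂.
Selectivity: 1ξ₁ / (1ξ₂) = 0.981 → ξ₁ = 0.981 ξ₂.
Substitute: (2·0.981 + 1) ξ₂ = 54.59 → ξ₂ = 18.43 mol, ξ₁ = 18.08 mol.
Outlet amounts (n = n₀ + Σ ν·ξ):
  E: 106 − 2(18.08) − 1(18.43) = 51.41
  G: 212 − 2(18.08) − 1(18.43) = 157.4
  H: 0 + 1(18.08) = 18.08
  D: 0 + 1(18.43) = 18.43
Total out = 245.3 mol; y_H = 18.08 / 245.3 = 0.0737.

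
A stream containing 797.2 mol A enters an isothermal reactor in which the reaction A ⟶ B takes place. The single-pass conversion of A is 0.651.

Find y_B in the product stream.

0.651

A reacted = 0.651 × 797.2 = 519 mol; ν_A = −1, so ξ = 519/1 = 519 mol.
Outlet amounts (n = n₀ + ν ξ):
  A: 797.2 − 1(519) = 278.2
  B: 0 + 1(519) = 519
Total out = 797.2 mol; y_B = 519 / 797.2 = 0.651.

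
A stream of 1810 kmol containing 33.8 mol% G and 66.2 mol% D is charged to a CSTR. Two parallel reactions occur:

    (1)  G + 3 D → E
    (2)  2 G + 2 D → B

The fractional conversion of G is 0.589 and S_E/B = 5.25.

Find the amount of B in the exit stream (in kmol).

Conversion of G: G consumed = 0.589 × 611.8 = 360.3 kmol = 1ξ₁ + 2ξ₂.
Selectivity: 1ξ₁ / (1ξ₂) = 5.25 → ξ₁ = 5.25 ξ₂.
Substitute: (1·5.25 + 2) ξ₂ = 360.3 → ξ₂ = 49.7 kmol, ξ₁ = 260.9 kmol.
Outlet amounts (n = n₀ + Σ ν·ξ):
  G: 611.8 − 1(260.9) − 2(49.7) = 251.4
  D: 1198 − 3(260.9) − 2(49.7) = 316
  E: 0 + 1(260.9) = 260.9
  B: 0 + 1(49.7) = 49.7

49.7 kmol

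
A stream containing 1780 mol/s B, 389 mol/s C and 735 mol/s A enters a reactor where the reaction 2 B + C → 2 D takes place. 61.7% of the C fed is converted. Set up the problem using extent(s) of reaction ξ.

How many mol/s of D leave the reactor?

C reacted = 0.617 × 389 = 240 mol/s; ν_C = −1, so ξ = 240/1 = 240 mol/s.
Outlet amounts (n = n₀ + ν ξ):
  B: 1780 − 2(240) = 1300
  C: 389 − 1(240) = 149
  D: 0 + 2(240) = 480
  A: 735 (inert)

480 mol/s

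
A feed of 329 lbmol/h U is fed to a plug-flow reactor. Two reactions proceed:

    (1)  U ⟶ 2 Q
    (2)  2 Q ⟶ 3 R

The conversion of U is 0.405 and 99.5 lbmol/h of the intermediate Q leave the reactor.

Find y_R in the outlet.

0.459

Conversion of U: U consumed = 1ξ₁ = 0.405 × 329 → ξ₁ = 133.2 lbmol/h.
Q balance: n_Q = 0 + 2ξ₁ − 2ξ₂ = 99.5 → ξ₂ = (2·133.2 − 99.5)/2 = 83.5 lbmol/h.
Outlet amounts (n = n₀ + Σ ν·ξ):
  U: 329 − 1(133.2) = 195.8
  Q: 0 + 2(133.2) − 2(83.5) = 99.5
  R: 0 + 3(83.5) = 250.5
Total out = 545.7 lbmol/h; y_R = 250.5 / 545.7 = 0.459.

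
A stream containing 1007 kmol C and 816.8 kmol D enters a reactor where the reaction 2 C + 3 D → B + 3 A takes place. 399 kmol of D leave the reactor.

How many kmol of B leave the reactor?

For D: n = n₀ − 3ξ → 399 = 816.8 − 3ξ, giving ξ = 139.3 kmol.
Outlet amounts (n = n₀ + ν ξ):
  C: 1007 − 2(139.3) = 728.5
  D: 816.8 − 3(139.3) = 399
  B: 0 + 1(139.3) = 139.3
  A: 0 + 3(139.3) = 417.8

139 kmol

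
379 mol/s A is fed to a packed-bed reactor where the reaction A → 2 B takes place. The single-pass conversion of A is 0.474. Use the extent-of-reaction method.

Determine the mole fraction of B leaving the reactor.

0.643

A reacted = 0.474 × 379 = 179.6 mol/s; ν_A = −1, so ξ = 179.6/1 = 179.6 mol/s.
Outlet amounts (n = n₀ + ν ξ):
  A: 379 − 1(179.6) = 199.4
  B: 0 + 2(179.6) = 359.3
Total out = 558.6 mol/s; y_B = 359.3 / 558.6 = 0.6431.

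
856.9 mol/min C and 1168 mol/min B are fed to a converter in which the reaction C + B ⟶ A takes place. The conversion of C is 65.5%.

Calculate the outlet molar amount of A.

561 mol/min

C reacted = 0.655 × 856.9 = 561.3 mol/min; ν_C = −1, so ξ = 561.3/1 = 561.3 mol/min.
Outlet amounts (n = n₀ + ν ξ):
  C: 856.9 − 1(561.3) = 295.6
  B: 1168 − 1(561.3) = 606.7
  A: 0 + 1(561.3) = 561.3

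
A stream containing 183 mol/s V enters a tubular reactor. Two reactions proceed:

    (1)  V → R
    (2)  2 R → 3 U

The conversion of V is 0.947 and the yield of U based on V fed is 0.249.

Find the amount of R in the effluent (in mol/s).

Conversion of V: V consumed = 1ξ₁ = 0.947 × 183 → ξ₁ = 173.3 mol/s.
Yield of U: 3ξ₂ / 183 = 0.249 → ξ₂ = 15.19 mol/s.
Outlet amounts (n = n₀ + Σ ν·ξ):
  V: 183 − 1(173.3) = 9.699
  R: 0 + 1(173.3) − 2(15.19) = 142.9
  U: 0 + 3(15.19) = 45.57

143 mol/s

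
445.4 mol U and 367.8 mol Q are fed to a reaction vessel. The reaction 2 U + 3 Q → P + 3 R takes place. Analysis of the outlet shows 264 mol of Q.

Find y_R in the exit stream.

0.133

For Q: n = n₀ − 3ξ → 264 = 367.8 − 3ξ, giving ξ = 34.6 mol.
Outlet amounts (n = n₀ + ν ξ):
  U: 445.4 − 2(34.6) = 376.2
  Q: 367.8 − 3(34.6) = 264
  P: 0 + 1(34.6) = 34.6
  R: 0 + 3(34.6) = 103.8
Total out = 778.6 mol; y_R = 103.8 / 778.6 = 0.1333.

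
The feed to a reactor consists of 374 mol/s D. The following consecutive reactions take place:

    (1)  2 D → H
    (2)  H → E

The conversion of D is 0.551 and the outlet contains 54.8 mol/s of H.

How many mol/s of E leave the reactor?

Conversion of D: D consumed = 2ξ₁ = 0.551 × 374 → ξ₁ = 103 mol/s.
H balance: n_H = 0 + 1ξ₁ − 1ξ₂ = 54.8 → ξ₂ = (1·103 − 54.8)/1 = 48.24 mol/s.
Outlet amounts (n = n₀ + Σ ν·ξ):
  D: 374 − 2(103) = 167.9
  H: 0 + 1(103) − 1(48.24) = 54.8
  E: 0 + 1(48.24) = 48.24

48.2 mol/s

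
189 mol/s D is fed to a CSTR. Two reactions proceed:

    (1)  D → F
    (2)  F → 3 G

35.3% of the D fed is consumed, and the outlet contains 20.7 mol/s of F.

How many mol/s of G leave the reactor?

Conversion of D: D consumed = 1ξ₁ = 0.353 × 189 → ξ₁ = 66.72 mol/s.
F balance: n_F = 0 + 1ξ₁ − 1ξ₂ = 20.7 → ξ₂ = (1·66.72 − 20.7)/1 = 46.02 mol/s.
Outlet amounts (n = n₀ + Σ ν·ξ):
  D: 189 − 1(66.72) = 122.3
  F: 0 + 1(66.72) − 1(46.02) = 20.7
  G: 0 + 3(46.02) = 138.1

138 mol/s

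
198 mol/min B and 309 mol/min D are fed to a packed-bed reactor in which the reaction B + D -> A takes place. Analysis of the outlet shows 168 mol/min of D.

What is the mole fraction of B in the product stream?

For D: n = n₀ − 1ξ → 168 = 309 − 1ξ, giving ξ = 141 mol/min.
Outlet amounts (n = n₀ + ν ξ):
  B: 198 − 1(141) = 57
  D: 309 − 1(141) = 168
  A: 0 + 1(141) = 141
Total out = 366 mol/min; y_B = 57 / 366 = 0.1557.

0.156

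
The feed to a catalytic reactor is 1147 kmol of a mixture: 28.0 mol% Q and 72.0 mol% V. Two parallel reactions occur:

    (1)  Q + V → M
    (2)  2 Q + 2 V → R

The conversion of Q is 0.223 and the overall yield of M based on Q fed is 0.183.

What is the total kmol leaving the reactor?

1070 kmol

Yield of M: 1ξ₁ / 321.2 = 0.183 → ξ₁ = 58.77 kmol.
Conversion of Q: 1ξ₁ + 2ξ₂ = 0.223 × 321.2 = 71.62 → ξ₂ = 6.423 kmol.
Outlet amounts (n = n₀ + Σ ν·ξ):
  Q: 321.2 − 1(58.77) − 2(6.423) = 249.5
  V: 825.8 − 1(58.77) − 2(6.423) = 754.2
  M: 0 + 1(58.77) = 58.77
  R: 0 + 1(6.423) = 6.423
Total out = 249.5 + 754.2 + 58.77 + 6.423 = 1069 kmol.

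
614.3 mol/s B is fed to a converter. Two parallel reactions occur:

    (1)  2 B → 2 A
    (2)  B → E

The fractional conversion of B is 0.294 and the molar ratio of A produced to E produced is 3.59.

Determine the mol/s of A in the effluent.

141 mol/s

Conversion of B: B consumed = 0.294 × 614.3 = 180.6 mol/s = 2ξ₁ + 1ξ₂.
Selectivity: 2ξ₁ / (1ξ₂) = 3.59 → ξ₁ = 1.795 ξ₂.
Substitute: (2·1.795 + 1) ξ₂ = 180.6 → ξ₂ = 39.35 mol/s, ξ₁ = 70.63 mol/s.
Outlet amounts (n = n₀ + Σ ν·ξ):
  B: 614.3 − 2(70.63) − 1(39.35) = 433.7
  A: 0 + 2(70.63) = 141.3
  E: 0 + 1(39.35) = 39.35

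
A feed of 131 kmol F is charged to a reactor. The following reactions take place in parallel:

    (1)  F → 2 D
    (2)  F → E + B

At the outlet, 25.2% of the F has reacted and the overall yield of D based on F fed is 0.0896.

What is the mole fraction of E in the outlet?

0.165

Yield of D: 2ξ₁ / 131 = 0.0896 → ξ₁ = 5.869 kmol.
Conversion of F: 1ξ₁ + 1ξ₂ = 0.252 × 131 = 33.01 → ξ₂ = 27.14 kmol.
Outlet amounts (n = n₀ + Σ ν·ξ):
  F: 131 − 1(5.869) − 1(27.14) = 97.99
  D: 0 + 2(5.869) = 11.74
  E: 0 + 1(27.14) = 27.14
  B: 0 + 1(27.14) = 27.14
Total out = 164 kmol; y_E = 27.14 / 164 = 0.1655.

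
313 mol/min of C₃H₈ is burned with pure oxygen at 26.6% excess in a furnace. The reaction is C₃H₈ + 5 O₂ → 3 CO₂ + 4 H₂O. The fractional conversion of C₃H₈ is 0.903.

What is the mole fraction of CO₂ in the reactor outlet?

0.329

Stoichiometric O₂ = 5 × 313 = 1565 mol/min; O₂ fed = 1565 × 1.266 = 1981 mol/min.
Fuel reacted = 0.903 × 313 → ξ = 282.6 mol/min.
Outlet (n = n₀ + ν ξ):
  C₃H₈: 313 − 1(282.6) = 30.36
  O₂: 1981 − 5(282.6) = 568.1
  CO₂: 0 + 3(282.6) = 847.9
  H₂O: 0 + 4(282.6) = 1131
Total out = 2577 mol/min; y_CO₂ = 847.9 / 2577 = 0.329.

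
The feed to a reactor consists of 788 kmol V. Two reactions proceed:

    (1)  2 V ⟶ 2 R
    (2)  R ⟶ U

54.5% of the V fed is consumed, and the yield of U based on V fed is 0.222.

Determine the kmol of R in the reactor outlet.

255 kmol

Conversion of V: V consumed = 2ξ₁ = 0.545 × 788 → ξ₁ = 214.7 kmol.
Yield of U: 1ξ₂ / 788 = 0.222 → ξ₂ = 174.9 kmol.
Outlet amounts (n = n₀ + Σ ν·ξ):
  V: 788 − 2(214.7) = 358.5
  R: 0 + 2(214.7) − 1(174.9) = 254.5
  U: 0 + 1(174.9) = 174.9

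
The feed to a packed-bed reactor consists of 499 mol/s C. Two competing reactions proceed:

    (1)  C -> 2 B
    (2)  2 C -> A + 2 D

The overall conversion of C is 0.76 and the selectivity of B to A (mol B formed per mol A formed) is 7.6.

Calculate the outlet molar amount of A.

65.4 mol/s

Conversion of C: C consumed = 0.76 × 499 = 379.2 mol/s = 1ξ₁ + 2ξ₂.
Selectivity: 2ξ₁ / (1ξ₂) = 7.6 → ξ₁ = 3.8 ξ₂.
Substitute: (1·3.8 + 2) ξ₂ = 379.2 → ξ₂ = 65.39 mol/s, ξ₁ = 248.5 mol/s.
Outlet amounts (n = n₀ + Σ ν·ξ):
  C: 499 − 1(248.5) − 2(65.39) = 119.8
  B: 0 + 2(248.5) = 496.9
  A: 0 + 1(65.39) = 65.39
  D: 0 + 2(65.39) = 130.8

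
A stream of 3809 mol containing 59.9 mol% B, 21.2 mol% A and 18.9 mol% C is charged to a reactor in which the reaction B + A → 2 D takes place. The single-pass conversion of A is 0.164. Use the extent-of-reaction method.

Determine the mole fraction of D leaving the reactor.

0.0695

A reacted = 0.164 × 807.5 = 132.4 mol; ν_A = −1, so ξ = 132.4/1 = 132.4 mol.
Outlet amounts (n = n₀ + ν ξ):
  B: 2282 − 1(132.4) = 2149
  A: 807.5 − 1(132.4) = 675.1
  D: 0 + 2(132.4) = 264.9
  C: 719.9 (inert)
Total out = 3809 mol; y_D = 264.9 / 3809 = 0.06954.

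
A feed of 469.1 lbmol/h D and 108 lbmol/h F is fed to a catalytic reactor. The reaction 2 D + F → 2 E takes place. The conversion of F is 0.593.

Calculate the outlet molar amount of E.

128 lbmol/h

F reacted = 0.593 × 108 = 64.04 lbmol/h; ν_F = −1, so ξ = 64.04/1 = 64.04 lbmol/h.
Outlet amounts (n = n₀ + ν ξ):
  D: 469.1 − 2(64.04) = 341
  F: 108 − 1(64.04) = 43.96
  E: 0 + 2(64.04) = 128.1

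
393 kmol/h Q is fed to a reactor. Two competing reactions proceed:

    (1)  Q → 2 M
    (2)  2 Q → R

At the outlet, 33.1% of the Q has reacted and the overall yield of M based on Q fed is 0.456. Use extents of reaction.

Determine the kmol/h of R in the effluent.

20.2 kmol/h

Yield of M: 2ξ₁ / 393 = 0.456 → ξ₁ = 89.6 kmol/h.
Conversion of Q: 1ξ₁ + 2ξ₂ = 0.331 × 393 = 130.1 → ξ₂ = 20.24 kmol/h.
Outlet amounts (n = n₀ + Σ ν·ξ):
  Q: 393 − 1(89.6) − 2(20.24) = 262.9
  M: 0 + 2(89.6) = 179.2
  R: 0 + 1(20.24) = 20.24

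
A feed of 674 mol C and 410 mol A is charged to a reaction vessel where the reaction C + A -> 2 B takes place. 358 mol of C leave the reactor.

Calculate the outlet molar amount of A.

For C: n = n₀ − 1ξ → 358 = 674 − 1ξ, giving ξ = 316 mol.
Outlet amounts (n = n₀ + ν ξ):
  C: 674 − 1(316) = 358
  A: 410 − 1(316) = 94
  B: 0 + 2(316) = 632

94 mol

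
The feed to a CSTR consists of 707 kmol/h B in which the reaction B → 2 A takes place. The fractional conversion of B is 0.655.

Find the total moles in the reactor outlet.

B reacted = 0.655 × 707 = 463.1 kmol/h; ν_B = −1, so ξ = 463.1/1 = 463.1 kmol/h.
Outlet amounts (n = n₀ + ν ξ):
  B: 707 − 1(463.1) = 243.9
  A: 0 + 2(463.1) = 926.2
Total out = 243.9 + 926.2 = 1170 kmol/h.

1170 kmol/h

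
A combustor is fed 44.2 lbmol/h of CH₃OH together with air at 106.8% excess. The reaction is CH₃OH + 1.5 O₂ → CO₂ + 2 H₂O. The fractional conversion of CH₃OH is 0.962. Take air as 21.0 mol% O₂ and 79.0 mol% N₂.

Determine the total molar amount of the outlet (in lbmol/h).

718 lbmol/h

Stoichiometric O₂ = 1.5 × 44.2 = 66.3 lbmol/h; O₂ fed = 66.3 × 2.068 = 137.1 lbmol/h.
N₂ fed = 137.1 × 79/21 = 515.8 lbmol/h.
Fuel reacted = 0.962 × 44.2 → ξ = 42.52 lbmol/h.
Outlet (n = n₀ + ν ξ):
  CH₃OH: 44.2 − 1(42.52) = 1.68
  O₂: 137.1 − 1.5(42.52) = 73.33
  N₂: 515.8 (inert)
  CO₂: 0 + 1(42.52) = 42.52
  H₂O: 0 + 2(42.52) = 85.04
Total out = 1.68 + 73.33 + 515.8 + 42.52 + 85.04 = 718.4 lbmol/h.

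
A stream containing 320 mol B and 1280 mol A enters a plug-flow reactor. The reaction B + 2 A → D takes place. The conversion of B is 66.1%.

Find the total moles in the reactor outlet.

B reacted = 0.661 × 320 = 211.5 mol; ν_B = −1, so ξ = 211.5/1 = 211.5 mol.
Outlet amounts (n = n₀ + ν ξ):
  B: 320 − 1(211.5) = 108.5
  A: 1280 − 2(211.5) = 857
  D: 0 + 1(211.5) = 211.5
Total out = 108.5 + 857 + 211.5 = 1177 mol.

1180 mol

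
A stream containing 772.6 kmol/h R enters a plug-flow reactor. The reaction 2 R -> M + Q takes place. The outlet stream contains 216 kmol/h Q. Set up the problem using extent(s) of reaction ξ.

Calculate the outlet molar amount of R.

For Q: n = n₀ + 1ξ → 216 = 0 + 1ξ, giving ξ = 216 kmol/h.
Outlet amounts (n = n₀ + ν ξ):
  R: 772.6 − 2(216) = 340.6
  M: 0 + 1(216) = 216
  Q: 0 + 1(216) = 216

341 kmol/h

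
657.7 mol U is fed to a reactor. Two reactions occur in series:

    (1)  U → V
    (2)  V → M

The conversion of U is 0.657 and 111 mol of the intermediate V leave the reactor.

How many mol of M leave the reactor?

Conversion of U: U consumed = 1ξ₁ = 0.657 × 657.7 → ξ₁ = 432.1 mol.
V balance: n_V = 0 + 1ξ₁ − 1ξ₂ = 111 → ξ₂ = (1·432.1 − 111)/1 = 321.1 mol.
Outlet amounts (n = n₀ + Σ ν·ξ):
  U: 657.7 − 1(432.1) = 225.6
  V: 0 + 1(432.1) − 1(321.1) = 111
  M: 0 + 1(321.1) = 321.1

321 mol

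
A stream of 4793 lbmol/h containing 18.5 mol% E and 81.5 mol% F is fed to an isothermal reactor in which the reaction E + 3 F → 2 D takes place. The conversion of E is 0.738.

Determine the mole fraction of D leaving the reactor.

0.376

E reacted = 0.738 × 886.7 = 654.4 lbmol/h; ν_E = −1, so ξ = 654.4/1 = 654.4 lbmol/h.
Outlet amounts (n = n₀ + ν ξ):
  E: 886.7 − 1(654.4) = 232.3
  F: 3906 − 3(654.4) = 1943
  D: 0 + 2(654.4) = 1309
Total out = 3484 lbmol/h; y_D = 1309 / 3484 = 0.3756.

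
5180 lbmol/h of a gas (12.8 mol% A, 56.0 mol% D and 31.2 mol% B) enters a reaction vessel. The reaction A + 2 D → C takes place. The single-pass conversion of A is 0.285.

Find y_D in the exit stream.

A reacted = 0.285 × 663 = 189 lbmol/h; ν_A = −1, so ξ = 189/1 = 189 lbmol/h.
Outlet amounts (n = n₀ + ν ξ):
  A: 663 − 1(189) = 474.1
  D: 2901 − 2(189) = 2523
  C: 0 + 1(189) = 189
  B: 1616 (inert)
Total out = 4802 lbmol/h; y_D = 2523 / 4802 = 0.5254.

0.525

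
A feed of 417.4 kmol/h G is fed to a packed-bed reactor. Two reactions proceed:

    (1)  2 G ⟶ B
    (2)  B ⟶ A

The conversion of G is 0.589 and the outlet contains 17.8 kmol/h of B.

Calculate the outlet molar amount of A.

Conversion of G: G consumed = 2ξ₁ = 0.589 × 417.4 → ξ₁ = 122.9 kmol/h.
B balance: n_B = 0 + 1ξ₁ − 1ξ₂ = 17.8 → ξ₂ = (1·122.9 − 17.8)/1 = 105.1 kmol/h.
Outlet amounts (n = n₀ + Σ ν·ξ):
  G: 417.4 − 2(122.9) = 171.6
  B: 0 + 1(122.9) − 1(105.1) = 17.8
  A: 0 + 1(105.1) = 105.1

105 kmol/h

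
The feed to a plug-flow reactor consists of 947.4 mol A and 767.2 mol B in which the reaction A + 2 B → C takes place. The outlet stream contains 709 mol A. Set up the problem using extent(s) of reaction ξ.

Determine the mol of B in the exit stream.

For A: n = n₀ − 1ξ → 709 = 947.4 − 1ξ, giving ξ = 238.4 mol.
Outlet amounts (n = n₀ + ν ξ):
  A: 947.4 − 1(238.4) = 709
  B: 767.2 − 2(238.4) = 290.4
  C: 0 + 1(238.4) = 238.4

290 mol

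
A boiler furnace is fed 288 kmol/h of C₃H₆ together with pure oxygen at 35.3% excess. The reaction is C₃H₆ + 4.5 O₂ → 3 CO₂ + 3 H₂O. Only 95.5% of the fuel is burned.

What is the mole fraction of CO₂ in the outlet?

Stoichiometric O₂ = 4.5 × 288 = 1296 kmol/h; O₂ fed = 1296 × 1.353 = 1753 kmol/h.
Fuel reacted = 0.955 × 288 → ξ = 275 kmol/h.
Outlet (n = n₀ + ν ξ):
  C₃H₆: 288 − 1(275) = 12.96
  O₂: 1753 − 4.5(275) = 515.8
  CO₂: 0 + 3(275) = 825.1
  H₂O: 0 + 3(275) = 825.1
Total out = 2179 kmol/h; y_CO₂ = 825.1 / 2179 = 0.3787.

0.379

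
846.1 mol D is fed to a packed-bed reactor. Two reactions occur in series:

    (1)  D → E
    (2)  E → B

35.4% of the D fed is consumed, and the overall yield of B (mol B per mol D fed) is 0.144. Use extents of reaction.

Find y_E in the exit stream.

0.21

Conversion of D: D consumed = 1ξ₁ = 0.354 × 846.1 → ξ₁ = 299.5 mol.
Yield of B: 1ξ₂ / 846.1 = 0.144 → ξ₂ = 121.8 mol.
Outlet amounts (n = n₀ + Σ ν·ξ):
  D: 846.1 − 1(299.5) = 546.6
  E: 0 + 1(299.5) − 1(121.8) = 177.7
  B: 0 + 1(121.8) = 121.8
Total out = 846.1 mol; y_E = 177.7 / 846.1 = 0.21.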